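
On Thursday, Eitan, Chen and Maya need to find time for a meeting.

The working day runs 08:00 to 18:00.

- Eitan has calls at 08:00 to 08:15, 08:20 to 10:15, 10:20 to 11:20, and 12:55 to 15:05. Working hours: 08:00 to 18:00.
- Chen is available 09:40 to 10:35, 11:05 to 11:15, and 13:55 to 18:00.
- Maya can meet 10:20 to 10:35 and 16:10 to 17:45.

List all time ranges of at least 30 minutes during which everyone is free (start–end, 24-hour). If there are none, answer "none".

16:10–17:45

Eitan free within 08:00–18:00: 08:15–08:20, 10:15–10:20, 11:20–12:55, 15:05–18:00.
Eitan ∩ Chen: 10:15–10:20, 15:05–18:00.
Eitan ∩ Chen ∩ Maya: 16:10–17:45.
Windows ≥ 30 min: 16:10–17:45.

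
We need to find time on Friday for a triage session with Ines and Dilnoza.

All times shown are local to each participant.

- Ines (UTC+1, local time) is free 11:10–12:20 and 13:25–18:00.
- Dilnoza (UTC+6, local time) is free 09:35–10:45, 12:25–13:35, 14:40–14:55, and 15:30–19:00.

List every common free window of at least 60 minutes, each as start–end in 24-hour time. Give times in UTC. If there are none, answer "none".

Ines → UTC: 10:10–11:20, 12:25–17:00.
Dilnoza → UTC: 03:35–04:45, 06:25–07:35, 08:40–08:55, 09:30–13:00.
Ines ∩ Dilnoza: 10:10–11:20, 12:25–13:00.
Windows ≥ 60 min: 10:10–11:20.

10:10–11:20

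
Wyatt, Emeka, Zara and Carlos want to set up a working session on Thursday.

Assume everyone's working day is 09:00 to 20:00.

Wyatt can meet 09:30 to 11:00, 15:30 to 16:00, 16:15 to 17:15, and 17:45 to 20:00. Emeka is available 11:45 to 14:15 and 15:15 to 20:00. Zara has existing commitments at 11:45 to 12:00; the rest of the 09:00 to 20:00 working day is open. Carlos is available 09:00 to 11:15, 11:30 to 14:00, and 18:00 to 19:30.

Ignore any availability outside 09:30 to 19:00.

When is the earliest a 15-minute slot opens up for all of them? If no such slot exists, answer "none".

Zara free within 09:00–20:00: 09:00–11:45, 12:00–20:00.
Wyatt ∩ Emeka: 15:30–16:00, 16:15–17:15, 17:45–20:00.
Wyatt ∩ Emeka ∩ Zara: 15:30–16:00, 16:15–17:15, 17:45–20:00.
Wyatt ∩ Emeka ∩ Zara ∩ Carlos: 18:00–19:30.
Restricted to 09:30–19:00: 18:00–19:00.
Windows ≥ 15 min: 18:00–19:00.
Earliest such window starts at 18:00.

18:00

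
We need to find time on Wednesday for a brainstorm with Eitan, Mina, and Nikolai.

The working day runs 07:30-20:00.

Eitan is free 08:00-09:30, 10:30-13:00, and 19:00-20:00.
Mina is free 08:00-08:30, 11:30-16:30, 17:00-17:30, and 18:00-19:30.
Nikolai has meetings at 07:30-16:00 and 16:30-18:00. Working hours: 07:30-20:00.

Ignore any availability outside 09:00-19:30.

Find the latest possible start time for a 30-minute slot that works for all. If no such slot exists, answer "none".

Nikolai free within 07:30–20:00: 16:00–16:30, 18:00–20:00.
Eitan ∩ Mina: 08:00–08:30, 11:30–13:00, 19:00–19:30.
Eitan ∩ Mina ∩ Nikolai: 19:00–19:30.
Restricted to 09:00–19:30: 19:00–19:30.
Windows ≥ 30 min: 19:00–19:30.
Latest start in the last window 19:00–19:30 is 19:30 − 30 min = 19:00.

19:00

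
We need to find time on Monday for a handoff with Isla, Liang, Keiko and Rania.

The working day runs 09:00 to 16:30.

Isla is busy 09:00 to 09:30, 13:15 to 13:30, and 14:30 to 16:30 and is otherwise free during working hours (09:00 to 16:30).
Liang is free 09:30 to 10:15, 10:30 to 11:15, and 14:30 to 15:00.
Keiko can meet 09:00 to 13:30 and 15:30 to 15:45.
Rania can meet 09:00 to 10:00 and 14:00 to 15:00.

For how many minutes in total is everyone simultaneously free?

Isla free within 09:00–16:30: 09:30–13:15, 13:30–14:30.
Isla ∩ Liang: 09:30–10:15, 10:30–11:15.
Isla ∩ Liang ∩ Keiko: 09:30–10:15, 10:30–11:15.
Isla ∩ Liang ∩ Keiko ∩ Rania: 09:30–10:00.
Total common minutes: 30.

30 minutes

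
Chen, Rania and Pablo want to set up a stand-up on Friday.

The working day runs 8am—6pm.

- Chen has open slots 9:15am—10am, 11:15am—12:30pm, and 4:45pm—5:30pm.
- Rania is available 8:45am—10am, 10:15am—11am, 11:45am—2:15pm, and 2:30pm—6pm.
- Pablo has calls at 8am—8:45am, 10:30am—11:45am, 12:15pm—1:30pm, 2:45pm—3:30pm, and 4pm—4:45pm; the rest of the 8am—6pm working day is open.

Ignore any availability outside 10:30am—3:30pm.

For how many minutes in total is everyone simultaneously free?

30 minutes

Pablo free within 08:00–18:00: 08:45–10:30, 11:45–12:15, 13:30–14:45, 15:30–16:00, 16:45–18:00.
Chen ∩ Rania: 09:15–10:00, 11:45–12:30, 16:45–17:30.
Chen ∩ Rania ∩ Pablo: 09:15–10:00, 11:45–12:15, 16:45–17:30.
Restricted to 10:30–15:30: 11:45–12:15.
Total common minutes: 30.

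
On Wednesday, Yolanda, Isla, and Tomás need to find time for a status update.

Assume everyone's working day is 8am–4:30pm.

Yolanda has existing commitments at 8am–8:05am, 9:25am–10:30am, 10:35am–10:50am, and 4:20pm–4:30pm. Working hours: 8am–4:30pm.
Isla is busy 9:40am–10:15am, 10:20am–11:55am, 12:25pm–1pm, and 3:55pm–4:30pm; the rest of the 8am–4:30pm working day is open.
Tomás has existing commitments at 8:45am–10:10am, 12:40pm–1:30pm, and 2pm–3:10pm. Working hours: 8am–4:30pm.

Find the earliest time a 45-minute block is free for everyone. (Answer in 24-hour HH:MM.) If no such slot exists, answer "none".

15:10

Yolanda free within 08:00–16:30: 08:05–09:25, 10:30–10:35, 10:50–16:20.
Isla free within 08:00–16:30: 08:00–09:40, 10:15–10:20, 11:55–12:25, 13:00–15:55.
Tomás free within 08:00–16:30: 08:00–08:45, 10:10–12:40, 13:30–14:00, 15:10–16:30.
Yolanda ∩ Isla: 08:05–09:25, 11:55–12:25, 13:00–15:55.
Yolanda ∩ Isla ∩ Tomás: 08:05–08:45, 11:55–12:25, 13:30–14:00, 15:10–15:55.
Windows ≥ 45 min: 15:10–15:55.
Earliest such window starts at 15:10.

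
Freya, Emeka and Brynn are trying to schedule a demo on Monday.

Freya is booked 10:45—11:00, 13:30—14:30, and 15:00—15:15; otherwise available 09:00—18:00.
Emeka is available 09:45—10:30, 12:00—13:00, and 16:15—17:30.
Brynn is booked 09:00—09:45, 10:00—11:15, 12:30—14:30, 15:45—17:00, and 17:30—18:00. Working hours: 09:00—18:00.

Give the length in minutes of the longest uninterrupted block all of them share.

Freya free within 09:00–18:00: 09:00–10:45, 11:00–13:30, 14:30–15:00, 15:15–18:00.
Brynn free within 09:00–18:00: 09:45–10:00, 11:15–12:30, 14:30–15:45, 17:00–17:30.
Freya ∩ Emeka: 09:45–10:30, 12:00–13:00, 16:15–17:30.
Freya ∩ Emeka ∩ Brynn: 09:45–10:00, 12:00–12:30, 17:00–17:30.
Common window lengths: 15, 30, 30 min; longest is 30.

30 minutes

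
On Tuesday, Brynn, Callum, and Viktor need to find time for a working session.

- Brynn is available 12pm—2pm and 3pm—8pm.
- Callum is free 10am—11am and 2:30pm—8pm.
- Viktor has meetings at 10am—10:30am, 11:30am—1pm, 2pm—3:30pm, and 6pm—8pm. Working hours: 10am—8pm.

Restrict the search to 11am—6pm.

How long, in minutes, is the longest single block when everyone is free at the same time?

150 minutes

Viktor free within 10:00–20:00: 10:30–11:30, 13:00–14:00, 15:30–18:00.
Brynn ∩ Callum: 15:00–20:00.
Brynn ∩ Callum ∩ Viktor: 15:30–18:00.
Restricted to 11:00–18:00: 15:30–18:00.
Single common window of 150 minutes.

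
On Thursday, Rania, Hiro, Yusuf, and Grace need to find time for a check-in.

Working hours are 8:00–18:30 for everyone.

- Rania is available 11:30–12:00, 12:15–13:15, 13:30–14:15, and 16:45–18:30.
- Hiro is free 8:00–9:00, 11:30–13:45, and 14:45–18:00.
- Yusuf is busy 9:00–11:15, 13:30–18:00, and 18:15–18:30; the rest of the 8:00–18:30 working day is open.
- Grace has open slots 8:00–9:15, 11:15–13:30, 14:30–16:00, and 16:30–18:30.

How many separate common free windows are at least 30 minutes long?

2

Yusuf free within 08:00–18:30: 08:00–09:00, 11:15–13:30, 18:00–18:15.
Rania ∩ Hiro: 11:30–12:00, 12:15–13:15, 13:30–13:45, 16:45–18:00.
Rania ∩ Hiro ∩ Yusuf: 11:30–12:00, 12:15–13:15.
Rania ∩ Hiro ∩ Yusuf ∩ Grace: 11:30–12:00, 12:15–13:15.
Windows ≥ 30 min: 11:30–12:00, 12:15–13:15.
That's 2 windows.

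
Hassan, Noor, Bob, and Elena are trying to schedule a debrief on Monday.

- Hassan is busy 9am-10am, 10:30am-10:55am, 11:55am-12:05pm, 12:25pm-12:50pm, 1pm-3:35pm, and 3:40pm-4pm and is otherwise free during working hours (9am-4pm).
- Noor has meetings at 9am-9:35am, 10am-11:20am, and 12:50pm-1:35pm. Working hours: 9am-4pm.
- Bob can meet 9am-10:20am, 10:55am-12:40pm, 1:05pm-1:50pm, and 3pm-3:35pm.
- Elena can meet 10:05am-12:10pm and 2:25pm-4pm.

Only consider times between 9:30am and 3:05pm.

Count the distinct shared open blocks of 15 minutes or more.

1

Hassan free within 09:00–16:00: 10:00–10:30, 10:55–11:55, 12:05–12:25, 12:50–13:00, 15:35–15:40.
Noor free within 09:00–16:00: 09:35–10:00, 11:20–12:50, 13:35–16:00.
Hassan ∩ Noor: 11:20–11:55, 12:05–12:25, 15:35–15:40.
Hassan ∩ Noor ∩ Bob: 11:20–11:55, 12:05–12:25.
Hassan ∩ Noor ∩ Bob ∩ Elena: 11:20–11:55, 12:05–12:10.
Restricted to 09:30–15:05: 11:20–11:55, 12:05–12:10.
Windows ≥ 15 min: 11:20–11:55.
That's 1 window.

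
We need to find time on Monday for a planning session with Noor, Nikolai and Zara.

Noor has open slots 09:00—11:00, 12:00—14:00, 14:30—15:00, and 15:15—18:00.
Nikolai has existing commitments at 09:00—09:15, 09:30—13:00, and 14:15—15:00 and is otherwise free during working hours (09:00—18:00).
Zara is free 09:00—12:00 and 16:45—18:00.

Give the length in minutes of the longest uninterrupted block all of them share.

75 minutes

Nikolai free within 09:00–18:00: 09:15–09:30, 13:00–14:15, 15:00–18:00.
Noor ∩ Nikolai: 09:15–09:30, 13:00–14:00, 15:15–18:00.
Noor ∩ Nikolai ∩ Zara: 09:15–09:30, 16:45–18:00.
Common window lengths: 15, 75 min; longest is 75.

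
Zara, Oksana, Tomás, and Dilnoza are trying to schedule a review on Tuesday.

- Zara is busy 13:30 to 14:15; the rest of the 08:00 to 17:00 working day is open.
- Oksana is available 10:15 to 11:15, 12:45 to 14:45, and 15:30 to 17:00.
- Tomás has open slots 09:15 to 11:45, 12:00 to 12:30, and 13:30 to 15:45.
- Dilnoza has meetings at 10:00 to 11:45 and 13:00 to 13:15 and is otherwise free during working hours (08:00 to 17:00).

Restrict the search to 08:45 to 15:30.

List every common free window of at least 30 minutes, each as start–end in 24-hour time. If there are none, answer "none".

Zara free within 08:00–17:00: 08:00–13:30, 14:15–17:00.
Dilnoza free within 08:00–17:00: 08:00–10:00, 11:45–13:00, 13:15–17:00.
Zara ∩ Oksana: 10:15–11:15, 12:45–13:30, 14:15–14:45, 15:30–17:00.
Zara ∩ Oksana ∩ Tomás: 10:15–11:15, 14:15–14:45, 15:30–15:45.
Zara ∩ Oksana ∩ Tomás ∩ Dilnoza: 14:15–14:45, 15:30–15:45.
Restricted to 08:45–15:30: 14:15–14:45.
Windows ≥ 30 min: 14:15–14:45.

14:15–14:45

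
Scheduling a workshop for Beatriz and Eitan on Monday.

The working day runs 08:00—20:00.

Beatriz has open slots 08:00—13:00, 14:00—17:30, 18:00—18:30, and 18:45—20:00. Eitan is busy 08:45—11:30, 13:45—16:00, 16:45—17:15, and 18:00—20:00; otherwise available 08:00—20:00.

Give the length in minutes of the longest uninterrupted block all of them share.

90 minutes

Eitan free within 08:00–20:00: 08:00–08:45, 11:30–13:45, 16:00–16:45, 17:15–18:00.
Beatriz ∩ Eitan: 08:00–08:45, 11:30–13:00, 16:00–16:45, 17:15–17:30.
Common window lengths: 45, 90, 45, 15 min; longest is 90.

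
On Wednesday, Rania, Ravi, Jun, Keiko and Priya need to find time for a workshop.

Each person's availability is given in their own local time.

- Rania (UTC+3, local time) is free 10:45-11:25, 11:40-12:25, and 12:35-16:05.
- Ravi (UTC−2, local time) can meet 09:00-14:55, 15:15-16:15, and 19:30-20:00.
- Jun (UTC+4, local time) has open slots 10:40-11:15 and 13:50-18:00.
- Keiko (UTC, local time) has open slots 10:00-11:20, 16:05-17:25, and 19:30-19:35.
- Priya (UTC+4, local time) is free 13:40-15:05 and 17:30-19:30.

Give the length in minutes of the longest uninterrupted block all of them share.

Rania → UTC: 07:45–08:25, 08:40–09:25, 09:35–13:05.
Ravi → UTC: 11:00–16:55, 17:15–18:15, 21:30–22:00.
Jun → UTC: 06:40–07:15, 09:50–14:00.
Keiko → UTC: 10:00–11:20, 16:05–17:25, 19:30–19:35.
Priya → UTC: 09:40–11:05, 13:30–15:30.
Rania ∩ Ravi: 11:00–13:05.
Rania ∩ Ravi ∩ Jun: 11:00–13:05.
Rania ∩ Ravi ∩ Jun ∩ Keiko: 11:00–11:20.
Rania ∩ Ravi ∩ Jun ∩ Keiko ∩ Priya: 11:00–11:05.
Single common window of 5 minutes.

5 minutes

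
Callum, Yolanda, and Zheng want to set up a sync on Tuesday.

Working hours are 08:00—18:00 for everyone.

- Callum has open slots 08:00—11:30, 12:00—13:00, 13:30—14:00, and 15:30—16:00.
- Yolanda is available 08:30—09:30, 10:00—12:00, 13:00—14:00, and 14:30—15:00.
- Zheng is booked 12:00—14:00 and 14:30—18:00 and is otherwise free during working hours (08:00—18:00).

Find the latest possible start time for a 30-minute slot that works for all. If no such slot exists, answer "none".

11:00

Zheng free within 08:00–18:00: 08:00–12:00, 14:00–14:30.
Callum ∩ Yolanda: 08:30–09:30, 10:00–11:30, 13:30–14:00.
Callum ∩ Yolanda ∩ Zheng: 08:30–09:30, 10:00–11:30.
Windows ≥ 30 min: 08:30–09:30, 10:00–11:30.
Latest start in the last window 10:00–11:30 is 11:30 − 30 min = 11:00.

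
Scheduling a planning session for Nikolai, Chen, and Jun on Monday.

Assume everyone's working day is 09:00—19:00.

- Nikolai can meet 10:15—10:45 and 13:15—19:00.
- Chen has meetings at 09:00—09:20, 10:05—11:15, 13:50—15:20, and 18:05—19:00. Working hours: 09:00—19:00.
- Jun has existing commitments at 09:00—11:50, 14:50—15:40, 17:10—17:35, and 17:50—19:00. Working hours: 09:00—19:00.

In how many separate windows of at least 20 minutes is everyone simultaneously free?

2

Chen free within 09:00–19:00: 09:20–10:05, 11:15–13:50, 15:20–18:05.
Jun free within 09:00–19:00: 11:50–14:50, 15:40–17:10, 17:35–17:50.
Nikolai ∩ Chen: 13:15–13:50, 15:20–18:05.
Nikolai ∩ Chen ∩ Jun: 13:15–13:50, 15:40–17:10, 17:35–17:50.
Windows ≥ 20 min: 13:15–13:50, 15:40–17:10.
That's 2 windows.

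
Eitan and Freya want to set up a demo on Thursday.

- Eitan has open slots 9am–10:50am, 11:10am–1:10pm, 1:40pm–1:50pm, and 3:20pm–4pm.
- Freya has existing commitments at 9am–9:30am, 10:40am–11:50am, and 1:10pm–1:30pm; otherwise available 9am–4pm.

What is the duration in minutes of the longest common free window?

Freya free within 09:00–16:00: 09:30–10:40, 11:50–13:10, 13:30–16:00.
Eitan ∩ Freya: 09:30–10:40, 11:50–13:10, 13:40–13:50, 15:20–16:00.
Common window lengths: 70, 80, 10, 40 min; longest is 80.

80 minutes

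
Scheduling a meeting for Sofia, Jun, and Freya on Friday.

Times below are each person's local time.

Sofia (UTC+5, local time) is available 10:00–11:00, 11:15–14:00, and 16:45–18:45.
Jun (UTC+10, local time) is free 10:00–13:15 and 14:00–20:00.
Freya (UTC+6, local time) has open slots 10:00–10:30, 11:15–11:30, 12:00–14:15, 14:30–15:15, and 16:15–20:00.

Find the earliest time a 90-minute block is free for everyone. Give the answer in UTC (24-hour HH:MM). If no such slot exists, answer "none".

Sofia → UTC: 05:00–06:00, 06:15–09:00, 11:45–13:45.
Jun → UTC: 00:00–03:15, 04:00–10:00.
Freya → UTC: 04:00–04:30, 05:15–05:30, 06:00–08:15, 08:30–09:15, 10:15–14:00.
Sofia ∩ Jun: 05:00–06:00, 06:15–09:00.
Sofia ∩ Jun ∩ Freya: 05:15–05:30, 06:15–08:15, 08:30–09:00.
Windows ≥ 90 min: 06:15–08:15.
Earliest such window starts at 06:15.

06:15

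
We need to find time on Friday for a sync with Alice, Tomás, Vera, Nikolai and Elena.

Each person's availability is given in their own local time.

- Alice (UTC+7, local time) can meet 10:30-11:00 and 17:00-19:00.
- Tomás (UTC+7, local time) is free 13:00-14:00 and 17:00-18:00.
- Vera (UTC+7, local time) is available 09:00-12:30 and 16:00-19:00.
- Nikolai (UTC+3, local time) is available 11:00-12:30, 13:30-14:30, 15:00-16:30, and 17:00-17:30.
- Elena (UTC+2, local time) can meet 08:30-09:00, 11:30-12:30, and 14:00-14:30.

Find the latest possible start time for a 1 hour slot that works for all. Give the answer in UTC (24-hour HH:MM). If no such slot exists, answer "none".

none

Alice → UTC: 03:30–04:00, 10:00–12:00.
Tomás → UTC: 06:00–07:00, 10:00–11:00.
Vera → UTC: 02:00–05:30, 09:00–12:00.
Nikolai → UTC: 08:00–09:30, 10:30–11:30, 12:00–13:30, 14:00–14:30.
Elena → UTC: 06:30–07:00, 09:30–10:30, 12:00–12:30.
Alice ∩ Tomás: 10:00–11:00.
Alice ∩ Tomás ∩ Vera: 10:00–11:00.
Alice ∩ Tomás ∩ Vera ∩ Nikolai: 10:30–11:00.
Alice ∩ Tomás ∩ Vera ∩ Nikolai ∩ Elena: (none).
Windows ≥ 60 min: (none).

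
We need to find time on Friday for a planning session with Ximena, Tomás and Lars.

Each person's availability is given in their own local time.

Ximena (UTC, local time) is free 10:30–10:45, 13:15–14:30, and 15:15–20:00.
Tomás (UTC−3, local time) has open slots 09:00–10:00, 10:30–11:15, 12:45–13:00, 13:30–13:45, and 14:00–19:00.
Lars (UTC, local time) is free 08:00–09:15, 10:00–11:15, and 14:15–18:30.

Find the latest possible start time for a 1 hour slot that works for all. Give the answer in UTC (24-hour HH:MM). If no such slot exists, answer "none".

17:30

Ximena → UTC: 10:30–10:45, 13:15–14:30, 15:15–20:00.
Tomás → UTC: 12:00–13:00, 13:30–14:15, 15:45–16:00, 16:30–16:45, 17:00–22:00.
Lars → UTC: 08:00–09:15, 10:00–11:15, 14:15–18:30.
Ximena ∩ Tomás: 13:30–14:15, 15:45–16:00, 16:30–16:45, 17:00–20:00.
Ximena ∩ Tomás ∩ Lars: 15:45–16:00, 16:30–16:45, 17:00–18:30.
Windows ≥ 60 min: 17:00–18:30.
Latest start in the last window 17:00–18:30 is 18:30 − 60 min = 17:30.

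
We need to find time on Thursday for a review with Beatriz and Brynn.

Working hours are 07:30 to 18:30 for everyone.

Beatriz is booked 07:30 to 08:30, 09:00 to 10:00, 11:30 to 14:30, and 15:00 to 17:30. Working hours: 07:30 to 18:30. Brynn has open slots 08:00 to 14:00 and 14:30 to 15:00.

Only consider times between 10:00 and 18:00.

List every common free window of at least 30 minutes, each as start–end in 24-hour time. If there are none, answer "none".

10:00–11:30, 14:30–15:00

Beatriz free within 07:30–18:30: 08:30–09:00, 10:00–11:30, 14:30–15:00, 17:30–18:30.
Beatriz ∩ Brynn: 08:30–09:00, 10:00–11:30, 14:30–15:00.
Restricted to 10:00–18:00: 10:00–11:30, 14:30–15:00.
Windows ≥ 30 min: 10:00–11:30, 14:30–15:00.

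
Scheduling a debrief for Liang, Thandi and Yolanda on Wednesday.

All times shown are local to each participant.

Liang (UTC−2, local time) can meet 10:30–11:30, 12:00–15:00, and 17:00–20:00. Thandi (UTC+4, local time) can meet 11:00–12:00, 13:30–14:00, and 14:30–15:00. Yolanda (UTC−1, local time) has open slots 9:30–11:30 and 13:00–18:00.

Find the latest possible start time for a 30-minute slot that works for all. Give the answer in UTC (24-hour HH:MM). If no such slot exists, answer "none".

none

Liang → UTC: 12:30–13:30, 14:00–17:00, 19:00–22:00.
Thandi → UTC: 07:00–08:00, 09:30–10:00, 10:30–11:00.
Yolanda → UTC: 10:30–12:30, 14:00–19:00.
Liang ∩ Thandi: (none).
Liang ∩ Thandi ∩ Yolanda: (none).
Windows ≥ 30 min: (none).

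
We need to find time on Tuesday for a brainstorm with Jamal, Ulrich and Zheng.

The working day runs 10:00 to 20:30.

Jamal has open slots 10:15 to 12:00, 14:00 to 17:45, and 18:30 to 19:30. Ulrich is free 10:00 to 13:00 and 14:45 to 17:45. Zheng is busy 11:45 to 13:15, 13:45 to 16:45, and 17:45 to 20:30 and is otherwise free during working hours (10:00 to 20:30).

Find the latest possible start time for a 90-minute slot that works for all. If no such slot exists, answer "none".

Zheng free within 10:00–20:30: 10:00–11:45, 13:15–13:45, 16:45–17:45.
Jamal ∩ Ulrich: 10:15–12:00, 14:45–17:45.
Jamal ∩ Ulrich ∩ Zheng: 10:15–11:45, 16:45–17:45.
Windows ≥ 90 min: 10:15–11:45.
Latest start in the last window 10:15–11:45 is 11:45 − 90 min = 10:15.

10:15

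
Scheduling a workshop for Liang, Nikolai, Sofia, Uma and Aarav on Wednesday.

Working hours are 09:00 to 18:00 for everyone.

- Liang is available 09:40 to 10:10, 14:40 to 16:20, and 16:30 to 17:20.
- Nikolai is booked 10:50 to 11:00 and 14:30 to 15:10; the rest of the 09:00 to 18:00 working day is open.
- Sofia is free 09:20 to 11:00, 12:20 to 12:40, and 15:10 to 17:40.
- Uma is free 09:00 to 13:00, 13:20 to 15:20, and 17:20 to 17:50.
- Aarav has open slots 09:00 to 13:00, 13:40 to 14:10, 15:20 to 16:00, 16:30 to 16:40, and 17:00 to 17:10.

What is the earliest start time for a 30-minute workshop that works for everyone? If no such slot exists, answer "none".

Nikolai free within 09:00–18:00: 09:00–10:50, 11:00–14:30, 15:10–18:00.
Liang ∩ Nikolai: 09:40–10:10, 15:10–16:20, 16:30–17:20.
Liang ∩ Nikolai ∩ Sofia: 09:40–10:10, 15:10–16:20, 16:30–17:20.
Liang ∩ Nikolai ∩ Sofia ∩ Uma: 09:40–10:10, 15:10–15:20.
Liang ∩ Nikolai ∩ Sofia ∩ Uma ∩ Aarav: 09:40–10:10.
Windows ≥ 30 min: 09:40–10:10.
Earliest such window starts at 09:40.

09:40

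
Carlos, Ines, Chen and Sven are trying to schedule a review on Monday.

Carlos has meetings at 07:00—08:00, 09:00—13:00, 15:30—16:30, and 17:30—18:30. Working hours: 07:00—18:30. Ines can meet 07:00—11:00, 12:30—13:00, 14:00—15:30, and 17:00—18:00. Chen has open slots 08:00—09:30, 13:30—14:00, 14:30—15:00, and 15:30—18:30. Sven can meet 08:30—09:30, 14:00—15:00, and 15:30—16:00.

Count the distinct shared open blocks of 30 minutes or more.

Carlos free within 07:00–18:30: 08:00–09:00, 13:00–15:30, 16:30–17:30.
Carlos ∩ Ines: 08:00–09:00, 14:00–15:30, 17:00–17:30.
Carlos ∩ Ines ∩ Chen: 08:00–09:00, 14:30–15:00, 17:00–17:30.
Carlos ∩ Ines ∩ Chen ∩ Sven: 08:30–09:00, 14:30–15:00.
Windows ≥ 30 min: 08:30–09:00, 14:30–15:00.
That's 2 windows.

2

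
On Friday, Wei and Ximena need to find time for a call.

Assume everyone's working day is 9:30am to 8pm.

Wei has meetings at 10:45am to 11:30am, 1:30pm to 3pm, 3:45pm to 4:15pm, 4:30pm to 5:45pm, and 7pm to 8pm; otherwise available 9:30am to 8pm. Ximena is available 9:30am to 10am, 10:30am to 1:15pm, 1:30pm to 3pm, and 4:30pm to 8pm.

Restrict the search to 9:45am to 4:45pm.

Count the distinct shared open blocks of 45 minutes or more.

Wei free within 09:30–20:00: 09:30–10:45, 11:30–13:30, 15:00–15:45, 16:15–16:30, 17:45–19:00.
Wei ∩ Ximena: 09:30–10:00, 10:30–10:45, 11:30–13:15, 17:45–19:00.
Restricted to 09:45–16:45: 09:45–10:00, 10:30–10:45, 11:30–13:15.
Windows ≥ 45 min: 11:30–13:15.
That's 1 window.

1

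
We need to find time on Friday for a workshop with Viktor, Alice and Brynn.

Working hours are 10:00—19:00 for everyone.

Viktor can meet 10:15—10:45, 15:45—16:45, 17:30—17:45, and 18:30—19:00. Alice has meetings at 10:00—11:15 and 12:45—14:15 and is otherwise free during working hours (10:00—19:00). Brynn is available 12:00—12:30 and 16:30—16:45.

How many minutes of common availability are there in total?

Alice free within 10:00–19:00: 11:15–12:45, 14:15–19:00.
Viktor ∩ Alice: 15:45–16:45, 17:30–17:45, 18:30–19:00.
Viktor ∩ Alice ∩ Brynn: 16:30–16:45.
Total common minutes: 15.

15 minutes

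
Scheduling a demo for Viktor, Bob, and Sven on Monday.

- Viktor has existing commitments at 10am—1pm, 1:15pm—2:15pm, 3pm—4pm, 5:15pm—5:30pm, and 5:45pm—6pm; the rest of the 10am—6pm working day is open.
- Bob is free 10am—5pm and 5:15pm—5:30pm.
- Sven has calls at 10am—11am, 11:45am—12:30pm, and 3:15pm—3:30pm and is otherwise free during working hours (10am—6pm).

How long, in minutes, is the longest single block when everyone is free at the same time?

60 minutes

Viktor free within 10:00–18:00: 13:00–13:15, 14:15–15:00, 16:00–17:15, 17:30–17:45.
Sven free within 10:00–18:00: 11:00–11:45, 12:30–15:15, 15:30–18:00.
Viktor ∩ Bob: 13:00–13:15, 14:15–15:00, 16:00–17:00.
Viktor ∩ Bob ∩ Sven: 13:00–13:15, 14:15–15:00, 16:00–17:00.
Common window lengths: 15, 45, 60 min; longest is 60.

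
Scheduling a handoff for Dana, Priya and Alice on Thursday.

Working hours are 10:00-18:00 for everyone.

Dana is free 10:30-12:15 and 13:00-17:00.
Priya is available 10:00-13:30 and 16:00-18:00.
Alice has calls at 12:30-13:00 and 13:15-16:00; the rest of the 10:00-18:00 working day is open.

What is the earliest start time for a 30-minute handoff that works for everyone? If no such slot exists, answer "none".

Alice free within 10:00–18:00: 10:00–12:30, 13:00–13:15, 16:00–18:00.
Dana ∩ Priya: 10:30–12:15, 13:00–13:30, 16:00–17:00.
Dana ∩ Priya ∩ Alice: 10:30–12:15, 13:00–13:15, 16:00–17:00.
Windows ≥ 30 min: 10:30–12:15, 16:00–17:00.
Earliest such window starts at 10:30.

10:30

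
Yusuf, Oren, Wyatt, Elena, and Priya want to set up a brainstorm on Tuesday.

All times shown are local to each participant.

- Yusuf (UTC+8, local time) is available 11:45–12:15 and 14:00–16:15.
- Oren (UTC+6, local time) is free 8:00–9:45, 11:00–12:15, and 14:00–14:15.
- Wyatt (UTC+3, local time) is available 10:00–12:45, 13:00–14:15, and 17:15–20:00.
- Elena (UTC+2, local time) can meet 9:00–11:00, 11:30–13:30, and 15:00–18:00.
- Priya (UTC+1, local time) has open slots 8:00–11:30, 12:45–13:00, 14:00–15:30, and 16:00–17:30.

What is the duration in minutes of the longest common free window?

15 minutes

Yusuf → UTC: 03:45–04:15, 06:00–08:15.
Oren → UTC: 02:00–03:45, 05:00–06:15, 08:00–08:15.
Wyatt → UTC: 07:00–09:45, 10:00–11:15, 14:15–17:00.
Elena → UTC: 07:00–09:00, 09:30–11:30, 13:00–16:00.
Priya → UTC: 07:00–10:30, 11:45–12:00, 13:00–14:30, 15:00–16:30.
Yusuf ∩ Oren: 06:00–06:15, 08:00–08:15.
Yusuf ∩ Oren ∩ Wyatt: 08:00–08:15.
Yusuf ∩ Oren ∩ Wyatt ∩ Elena: 08:00–08:15.
Yusuf ∩ Oren ∩ Wyatt ∩ Elena ∩ Priya: 08:00–08:15.
Single common window of 15 minutes.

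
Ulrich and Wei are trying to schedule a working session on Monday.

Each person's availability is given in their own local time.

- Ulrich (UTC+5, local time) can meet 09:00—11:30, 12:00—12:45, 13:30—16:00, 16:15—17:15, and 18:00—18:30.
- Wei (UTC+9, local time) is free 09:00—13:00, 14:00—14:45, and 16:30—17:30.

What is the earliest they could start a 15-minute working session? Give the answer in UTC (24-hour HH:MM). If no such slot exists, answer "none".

05:00

Ulrich → UTC: 04:00–06:30, 07:00–07:45, 08:30–11:00, 11:15–12:15, 13:00–13:30.
Wei → UTC: 00:00–04:00, 05:00–05:45, 07:30–08:30.
Ulrich ∩ Wei: 05:00–05:45, 07:30–07:45.
Windows ≥ 15 min: 05:00–05:45, 07:30–07:45.
Earliest such window starts at 05:00.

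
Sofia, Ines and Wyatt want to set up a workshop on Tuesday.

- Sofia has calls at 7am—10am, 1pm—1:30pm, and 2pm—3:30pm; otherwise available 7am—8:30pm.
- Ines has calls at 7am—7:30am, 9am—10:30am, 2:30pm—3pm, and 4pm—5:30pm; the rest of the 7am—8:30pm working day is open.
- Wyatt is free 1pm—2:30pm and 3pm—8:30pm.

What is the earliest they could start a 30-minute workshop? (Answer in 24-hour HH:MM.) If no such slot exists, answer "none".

13:30

Sofia free within 07:00–20:30: 10:00–13:00, 13:30–14:00, 15:30–20:30.
Ines free within 07:00–20:30: 07:30–09:00, 10:30–14:30, 15:00–16:00, 17:30–20:30.
Sofia ∩ Ines: 10:30–13:00, 13:30–14:00, 15:30–16:00, 17:30–20:30.
Sofia ∩ Ines ∩ Wyatt: 13:30–14:00, 15:30–16:00, 17:30–20:30.
Windows ≥ 30 min: 13:30–14:00, 15:30–16:00, 17:30–20:30.
Earliest such window starts at 13:30.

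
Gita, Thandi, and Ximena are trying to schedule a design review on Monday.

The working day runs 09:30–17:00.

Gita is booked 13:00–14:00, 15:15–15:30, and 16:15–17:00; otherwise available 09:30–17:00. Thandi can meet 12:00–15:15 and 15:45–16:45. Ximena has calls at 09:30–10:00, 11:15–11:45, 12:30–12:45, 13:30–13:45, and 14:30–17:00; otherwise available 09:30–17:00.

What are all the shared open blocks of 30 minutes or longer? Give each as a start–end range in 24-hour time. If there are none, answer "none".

12:00–12:30, 14:00–14:30

Gita free within 09:30–17:00: 09:30–13:00, 14:00–15:15, 15:30–16:15.
Ximena free within 09:30–17:00: 10:00–11:15, 11:45–12:30, 12:45–13:30, 13:45–14:30.
Gita ∩ Thandi: 12:00–13:00, 14:00–15:15, 15:45–16:15.
Gita ∩ Thandi ∩ Ximena: 12:00–12:30, 12:45–13:00, 14:00–14:30.
Windows ≥ 30 min: 12:00–12:30, 14:00–14:30.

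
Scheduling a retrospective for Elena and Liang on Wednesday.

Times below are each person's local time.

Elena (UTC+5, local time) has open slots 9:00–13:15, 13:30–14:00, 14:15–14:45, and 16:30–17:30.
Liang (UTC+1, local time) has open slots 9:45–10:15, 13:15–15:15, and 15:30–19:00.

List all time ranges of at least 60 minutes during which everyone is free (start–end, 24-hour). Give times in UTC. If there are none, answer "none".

Elena → UTC: 04:00–08:15, 08:30–09:00, 09:15–09:45, 11:30–12:30.
Liang → UTC: 08:45–09:15, 12:15–14:15, 14:30–18:00.
Elena ∩ Liang: 08:45–09:00, 12:15–12:30.
Windows ≥ 60 min: (none).

none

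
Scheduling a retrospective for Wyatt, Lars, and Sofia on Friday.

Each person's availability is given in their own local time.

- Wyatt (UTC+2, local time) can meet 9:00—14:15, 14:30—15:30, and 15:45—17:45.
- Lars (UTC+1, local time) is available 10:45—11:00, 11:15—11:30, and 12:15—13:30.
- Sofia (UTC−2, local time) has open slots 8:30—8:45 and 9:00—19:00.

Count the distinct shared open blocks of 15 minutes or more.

1

Wyatt → UTC: 07:00–12:15, 12:30–13:30, 13:45–15:45.
Lars → UTC: 09:45–10:00, 10:15–10:30, 11:15–12:30.
Sofia → UTC: 10:30–10:45, 11:00–21:00.
Wyatt ∩ Lars: 09:45–10:00, 10:15–10:30, 11:15–12:15.
Wyatt ∩ Lars ∩ Sofia: 11:15–12:15.
Windows ≥ 15 min: 11:15–12:15.
That's 1 window.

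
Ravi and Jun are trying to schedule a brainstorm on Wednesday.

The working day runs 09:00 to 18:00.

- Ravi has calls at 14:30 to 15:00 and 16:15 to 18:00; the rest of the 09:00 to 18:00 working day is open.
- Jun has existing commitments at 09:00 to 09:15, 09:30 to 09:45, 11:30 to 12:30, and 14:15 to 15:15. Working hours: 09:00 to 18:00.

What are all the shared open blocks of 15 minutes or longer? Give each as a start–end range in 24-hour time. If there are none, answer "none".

Ravi free within 09:00–18:00: 09:00–14:30, 15:00–16:15.
Jun free within 09:00–18:00: 09:15–09:30, 09:45–11:30, 12:30–14:15, 15:15–18:00.
Ravi ∩ Jun: 09:15–09:30, 09:45–11:30, 12:30–14:15, 15:15–16:15.
Windows ≥ 15 min: 09:15–09:30, 09:45–11:30, 12:30–14:15, 15:15–16:15.

09:15–09:30, 09:45–11:30, 12:30–14:15, 15:15–16:15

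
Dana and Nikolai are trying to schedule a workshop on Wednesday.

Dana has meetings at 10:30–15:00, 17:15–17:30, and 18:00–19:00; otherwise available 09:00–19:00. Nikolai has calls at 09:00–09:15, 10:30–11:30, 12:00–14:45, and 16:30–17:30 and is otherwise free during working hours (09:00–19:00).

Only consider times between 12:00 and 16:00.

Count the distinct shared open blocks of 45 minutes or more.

1

Dana free within 09:00–19:00: 09:00–10:30, 15:00–17:15, 17:30–18:00.
Nikolai free within 09:00–19:00: 09:15–10:30, 11:30–12:00, 14:45–16:30, 17:30–19:00.
Dana ∩ Nikolai: 09:15–10:30, 15:00–16:30, 17:30–18:00.
Restricted to 12:00–16:00: 15:00–16:00.
Windows ≥ 45 min: 15:00–16:00.
That's 1 window.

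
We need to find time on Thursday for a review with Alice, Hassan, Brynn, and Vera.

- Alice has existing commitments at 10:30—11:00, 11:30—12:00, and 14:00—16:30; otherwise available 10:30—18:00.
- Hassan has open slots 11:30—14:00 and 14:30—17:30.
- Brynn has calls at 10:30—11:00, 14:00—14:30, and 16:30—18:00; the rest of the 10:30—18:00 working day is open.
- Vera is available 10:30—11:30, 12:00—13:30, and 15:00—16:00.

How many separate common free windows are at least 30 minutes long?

1

Alice free within 10:30–18:00: 11:00–11:30, 12:00–14:00, 16:30–18:00.
Brynn free within 10:30–18:00: 11:00–14:00, 14:30–16:30.
Alice ∩ Hassan: 12:00–14:00, 16:30–17:30.
Alice ∩ Hassan ∩ Brynn: 12:00–14:00.
Alice ∩ Hassan ∩ Brynn ∩ Vera: 12:00–13:30.
Windows ≥ 30 min: 12:00–13:30.
That's 1 window.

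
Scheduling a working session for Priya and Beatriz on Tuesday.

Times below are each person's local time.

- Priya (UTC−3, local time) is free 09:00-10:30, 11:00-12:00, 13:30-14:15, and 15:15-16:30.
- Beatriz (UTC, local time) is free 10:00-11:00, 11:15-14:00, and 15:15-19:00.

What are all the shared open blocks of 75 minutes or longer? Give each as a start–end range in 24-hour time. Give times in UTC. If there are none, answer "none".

12:00–13:30

Priya → UTC: 12:00–13:30, 14:00–15:00, 16:30–17:15, 18:15–19:30.
Beatriz → UTC: 10:00–11:00, 11:15–14:00, 15:15–19:00.
Priya ∩ Beatriz: 12:00–13:30, 16:30–17:15, 18:15–19:00.
Windows ≥ 75 min: 12:00–13:30.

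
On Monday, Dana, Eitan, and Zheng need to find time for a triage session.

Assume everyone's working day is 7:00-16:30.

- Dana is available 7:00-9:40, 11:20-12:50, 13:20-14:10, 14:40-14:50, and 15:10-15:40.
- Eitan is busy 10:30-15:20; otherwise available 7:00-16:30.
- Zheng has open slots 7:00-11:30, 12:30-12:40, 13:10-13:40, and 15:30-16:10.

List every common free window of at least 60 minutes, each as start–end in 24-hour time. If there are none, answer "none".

Eitan free within 07:00–16:30: 07:00–10:30, 15:20–16:30.
Dana ∩ Eitan: 07:00–09:40, 15:20–15:40.
Dana ∩ Eitan ∩ Zheng: 07:00–09:40, 15:30–15:40.
Windows ≥ 60 min: 07:00–09:40.

07:00–09:40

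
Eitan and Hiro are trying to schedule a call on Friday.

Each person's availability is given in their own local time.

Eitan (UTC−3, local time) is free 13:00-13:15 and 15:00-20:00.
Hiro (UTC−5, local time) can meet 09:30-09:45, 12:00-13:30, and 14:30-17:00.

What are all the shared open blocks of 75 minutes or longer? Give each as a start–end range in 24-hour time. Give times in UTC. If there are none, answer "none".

19:30–22:00

Eitan → UTC: 16:00–16:15, 18:00–23:00.
Hiro → UTC: 14:30–14:45, 17:00–18:30, 19:30–22:00.
Eitan ∩ Hiro: 18:00–18:30, 19:30–22:00.
Windows ≥ 75 min: 19:30–22:00.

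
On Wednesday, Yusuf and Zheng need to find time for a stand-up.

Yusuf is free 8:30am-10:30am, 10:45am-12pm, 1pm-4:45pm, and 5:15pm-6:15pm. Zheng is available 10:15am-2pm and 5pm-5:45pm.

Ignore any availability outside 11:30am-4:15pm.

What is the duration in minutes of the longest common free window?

60 minutes

Yusuf ∩ Zheng: 10:15–10:30, 10:45–12:00, 13:00–14:00, 17:15–17:45.
Restricted to 11:30–16:15: 11:30–12:00, 13:00–14:00.
Common window lengths: 30, 60 min; longest is 60.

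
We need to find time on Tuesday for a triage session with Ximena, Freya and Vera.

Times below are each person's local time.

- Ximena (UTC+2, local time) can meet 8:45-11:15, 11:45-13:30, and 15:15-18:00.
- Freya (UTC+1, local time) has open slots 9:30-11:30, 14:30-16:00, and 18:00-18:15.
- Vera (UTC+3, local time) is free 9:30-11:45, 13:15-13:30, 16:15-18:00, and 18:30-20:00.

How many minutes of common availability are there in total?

120 minutes

Ximena → UTC: 06:45–09:15, 09:45–11:30, 13:15–16:00.
Freya → UTC: 08:30–10:30, 13:30–15:00, 17:00–17:15.
Vera → UTC: 06:30–08:45, 10:15–10:30, 13:15–15:00, 15:30–17:00.
Ximena ∩ Freya: 08:30–09:15, 09:45–10:30, 13:30–15:00.
Ximena ∩ Freya ∩ Vera: 08:30–08:45, 10:15–10:30, 13:30–15:00.
Total common minutes: 15 + 15 + 90 = 120.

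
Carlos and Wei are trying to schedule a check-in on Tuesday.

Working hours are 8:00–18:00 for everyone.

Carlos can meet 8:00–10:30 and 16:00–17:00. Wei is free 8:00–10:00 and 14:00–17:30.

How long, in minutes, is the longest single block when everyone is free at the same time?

120 minutes

Carlos ∩ Wei: 08:00–10:00, 16:00–17:00.
Common window lengths: 120, 60 min; longest is 120.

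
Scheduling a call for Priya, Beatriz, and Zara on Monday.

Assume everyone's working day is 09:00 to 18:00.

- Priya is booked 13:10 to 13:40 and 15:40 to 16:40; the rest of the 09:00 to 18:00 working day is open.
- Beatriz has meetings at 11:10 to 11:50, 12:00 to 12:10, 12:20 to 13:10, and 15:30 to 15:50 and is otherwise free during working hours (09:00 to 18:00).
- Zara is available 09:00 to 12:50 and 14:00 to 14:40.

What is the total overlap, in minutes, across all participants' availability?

Priya free within 09:00–18:00: 09:00–13:10, 13:40–15:40, 16:40–18:00.
Beatriz free within 09:00–18:00: 09:00–11:10, 11:50–12:00, 12:10–12:20, 13:10–15:30, 15:50–18:00.
Priya ∩ Beatriz: 09:00–11:10, 11:50–12:00, 12:10–12:20, 13:40–15:30, 16:40–18:00.
Priya ∩ Beatriz ∩ Zara: 09:00–11:10, 11:50–12:00, 12:10–12:20, 14:00–14:40.
Total common minutes: 130 + 10 + 10 + 40 = 190.

190 minutes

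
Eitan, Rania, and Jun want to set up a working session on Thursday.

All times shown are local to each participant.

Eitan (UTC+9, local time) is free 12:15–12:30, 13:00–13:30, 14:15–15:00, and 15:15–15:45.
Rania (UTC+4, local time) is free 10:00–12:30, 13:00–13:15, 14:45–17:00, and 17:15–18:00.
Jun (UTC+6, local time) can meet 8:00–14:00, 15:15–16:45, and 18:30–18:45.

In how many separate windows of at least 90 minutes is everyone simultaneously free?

0

Eitan → UTC: 03:15–03:30, 04:00–04:30, 05:15–06:00, 06:15–06:45.
Rania → UTC: 06:00–08:30, 09:00–09:15, 10:45–13:00, 13:15–14:00.
Jun → UTC: 02:00–08:00, 09:15–10:45, 12:30–12:45.
Eitan ∩ Rania: 06:15–06:45.
Eitan ∩ Rania ∩ Jun: 06:15–06:45.
Windows ≥ 90 min: (none).
That's 0 windows.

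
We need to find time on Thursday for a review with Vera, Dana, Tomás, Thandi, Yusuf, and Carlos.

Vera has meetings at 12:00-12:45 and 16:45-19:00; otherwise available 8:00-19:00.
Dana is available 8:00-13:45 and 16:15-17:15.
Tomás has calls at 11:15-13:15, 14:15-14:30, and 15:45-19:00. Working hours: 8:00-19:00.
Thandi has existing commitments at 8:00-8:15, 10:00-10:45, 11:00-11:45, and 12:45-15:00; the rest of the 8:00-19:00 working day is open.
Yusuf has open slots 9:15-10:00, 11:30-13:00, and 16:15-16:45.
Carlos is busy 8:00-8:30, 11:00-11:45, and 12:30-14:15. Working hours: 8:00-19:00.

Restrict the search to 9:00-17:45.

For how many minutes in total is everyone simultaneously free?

Vera free within 08:00–19:00: 08:00–12:00, 12:45–16:45.
Tomás free within 08:00–19:00: 08:00–11:15, 13:15–14:15, 14:30–15:45.
Thandi free within 08:00–19:00: 08:15–10:00, 10:45–11:00, 11:45–12:45, 15:00–19:00.
Carlos free within 08:00–19:00: 08:30–11:00, 11:45–12:30, 14:15–19:00.
Vera ∩ Dana: 08:00–12:00, 12:45–13:45, 16:15–16:45.
Vera ∩ Dana ∩ Tomás: 08:00–11:15, 13:15–13:45.
Vera ∩ Dana ∩ Tomás ∩ Thandi: 08:15–10:00, 10:45–11:00.
Vera ∩ Dana ∩ Tomás ∩ Thandi ∩ Yusuf: 09:15–10:00.
Vera ∩ Dana ∩ Tomás ∩ Thandi ∩ Yusuf ∩ Carlos: 09:15–10:00.
Restricted to 09:00–17:45: 09:15–10:00.
Total common minutes: 45.

45 minutes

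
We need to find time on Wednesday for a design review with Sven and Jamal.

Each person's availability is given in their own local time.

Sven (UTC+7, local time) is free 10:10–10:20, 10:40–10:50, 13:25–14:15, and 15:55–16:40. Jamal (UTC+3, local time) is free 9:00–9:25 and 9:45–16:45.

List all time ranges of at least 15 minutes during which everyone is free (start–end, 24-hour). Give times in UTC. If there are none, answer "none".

06:45–07:15, 08:55–09:40

Sven → UTC: 03:10–03:20, 03:40–03:50, 06:25–07:15, 08:55–09:40.
Jamal → UTC: 06:00–06:25, 06:45–13:45.
Sven ∩ Jamal: 06:45–07:15, 08:55–09:40.
Windows ≥ 15 min: 06:45–07:15, 08:55–09:40.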